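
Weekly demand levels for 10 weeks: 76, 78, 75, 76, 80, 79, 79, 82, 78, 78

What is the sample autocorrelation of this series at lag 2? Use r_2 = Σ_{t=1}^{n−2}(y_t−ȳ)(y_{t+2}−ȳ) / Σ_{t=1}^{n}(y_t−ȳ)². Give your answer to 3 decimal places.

Mean ȳ = (76 + 78 + 75 + 76 + 80 + 79 + 79 + 82 + 78 + 78)/10 = 78.1000
Numerator Σ_{t=1}^{8}(y_t−ȳ)(y_{t+2}−ȳ) = 3.6800
Denominator Σ(y_t−ȳ)² = 38.9000
r_2 = 3.6800 / 38.9000 = 0.095

0.095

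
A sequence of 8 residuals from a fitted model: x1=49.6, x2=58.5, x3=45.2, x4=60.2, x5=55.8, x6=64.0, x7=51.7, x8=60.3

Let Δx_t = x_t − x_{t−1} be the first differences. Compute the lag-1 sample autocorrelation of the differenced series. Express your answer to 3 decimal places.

First differences Δx: 8.9, -13.3, 15.0, -4.4, 8.2, -12.3, 8.6
Mean of differences = 1.5286
Numerator Σ(Δx_t−Δx̄)(Δx_{t+1}−Δx̄) = -618.5322
Denominator Σ(Δx_t−Δx̄)² = 776.5943
r_1(Δx) = -618.5322 / 776.5943 = -0.796

-0.796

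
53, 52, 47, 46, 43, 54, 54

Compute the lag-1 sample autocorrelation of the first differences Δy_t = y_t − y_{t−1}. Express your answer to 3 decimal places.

-0.130

First differences Δy: -1, -5, -1, -3, 11, 0
Mean of differences = 0.1667
Numerator Σ(Δy_t−Δȳ)(Δy_{t+1}−Δȳ) = -20.3611
Denominator Σ(Δy_t−Δȳ)² = 156.8333
r_1(Δy) = -20.3611 / 156.8333 = -0.130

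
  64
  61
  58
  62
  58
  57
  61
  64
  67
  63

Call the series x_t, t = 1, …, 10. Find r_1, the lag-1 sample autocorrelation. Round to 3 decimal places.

Mean x̄ = (64 + 61 + 58 + 62 + 58 + 57 + 61 + 64 + 67 + 63)/10 = 61.5000
Numerator Σ_{t=1}^{9}(x_t−x̄)(x_{t+1}−x̄) = 35.7500
Denominator Σ(x_t−x̄)² = 90.5000
r_1 = 35.7500 / 90.5000 = 0.395

0.395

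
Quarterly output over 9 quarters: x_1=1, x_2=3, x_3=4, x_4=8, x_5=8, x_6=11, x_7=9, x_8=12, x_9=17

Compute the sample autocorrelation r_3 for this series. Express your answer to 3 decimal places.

0.074

Mean x̄ = (1 + 3 + 4 + 8 + 8 + 11 + 9 + 12 + 17)/9 = 8.1111
Numerator Σ_{t=1}^{6}(x_t−x̄)(x_{t+3}−x̄) = 14.6296
Denominator Σ(x_t−x̄)² = 196.8889
r_3 = 14.6296 / 196.8889 = 0.074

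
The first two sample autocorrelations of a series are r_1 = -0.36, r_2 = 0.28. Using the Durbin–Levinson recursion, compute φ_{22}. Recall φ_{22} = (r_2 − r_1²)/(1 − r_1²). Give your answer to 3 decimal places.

φ_{22} = (r_2 − r_1²) / (1 − r_1²)
r_1² = (-0.36)² = 0.1296
Numerator = 0.28 − 0.1296 = 0.1504; denominator = 1 − 0.1296 = 0.8704
φ_{22} = 0.1504 / 0.8704 = 0.173

0.173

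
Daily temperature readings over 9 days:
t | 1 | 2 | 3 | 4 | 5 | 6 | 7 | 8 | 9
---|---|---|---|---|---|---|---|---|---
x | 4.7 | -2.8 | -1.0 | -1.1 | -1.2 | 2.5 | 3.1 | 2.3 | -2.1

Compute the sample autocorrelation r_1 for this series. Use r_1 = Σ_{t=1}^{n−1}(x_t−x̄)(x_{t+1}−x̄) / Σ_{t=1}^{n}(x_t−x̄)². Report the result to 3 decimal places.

-0.035

Mean x̄ = (4.7 − 2.8 − 1.0 − 1.1 − 1.2 + 2.5 + 3.1 + 2.3 − 2.1)/9 = 0.4889
Numerator Σ_{t=1}^{8}(x_t−x̄)(x_{t+1}−x̄) = -2.0090
Denominator Σ(x_t−x̄)² = 56.9889
r_1 = -2.0090 / 56.9889 = -0.035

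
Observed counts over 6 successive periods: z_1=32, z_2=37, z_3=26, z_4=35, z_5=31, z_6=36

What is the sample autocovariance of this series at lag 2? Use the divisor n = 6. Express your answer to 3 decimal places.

Mean z̄ = (32 + 37 + 26 + 35 + 31 + 36)/6 = 32.8333
Σ_{t=1}^{4}(z_t−z̄)(z_{t+2}−z̄) = 34.1111
γ_2 = 34.1111 / 6 = 5.685

5.685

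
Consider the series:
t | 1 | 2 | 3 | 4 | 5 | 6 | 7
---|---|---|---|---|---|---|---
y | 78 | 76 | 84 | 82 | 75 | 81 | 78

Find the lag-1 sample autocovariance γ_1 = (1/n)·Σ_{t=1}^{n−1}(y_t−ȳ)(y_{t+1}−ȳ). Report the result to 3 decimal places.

-2.778

Mean ȳ = (78 + 76 + 84 + 82 + 75 + 81 + 78)/7 = 79.1429
Deviations: -1.1429, -3.1429, 4.8571, 2.8571, -4.1429, 1.8571, -1.1429
Σ_{t=1}^{6}(y_t−ȳ)(y_{t+1}−ȳ) = -19.4490
γ_1 = -19.4490 / 7 = -2.778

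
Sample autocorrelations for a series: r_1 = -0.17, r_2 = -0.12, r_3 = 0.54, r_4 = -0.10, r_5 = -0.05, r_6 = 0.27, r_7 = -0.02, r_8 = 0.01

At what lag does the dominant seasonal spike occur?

The largest autocorrelation is r_3 = 0.54, with a weaker echo at lag 6 (0.27); the remaining lags stay at or below 0.01.
The dominant spike at lag 3 indicates a seasonal period of 3.

3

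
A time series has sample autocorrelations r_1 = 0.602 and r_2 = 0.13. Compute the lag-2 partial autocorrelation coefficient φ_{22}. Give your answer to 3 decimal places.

φ_{22} = (r_2 − r_1²) / (1 − r_1²)
r_1² = (0.602)² = 0.362404
Numerator = 0.13 − 0.3624 = -0.2324; denominator = 1 − 0.3624 = 0.6376
φ_{22} = -0.2324 / 0.6376 = -0.365

-0.365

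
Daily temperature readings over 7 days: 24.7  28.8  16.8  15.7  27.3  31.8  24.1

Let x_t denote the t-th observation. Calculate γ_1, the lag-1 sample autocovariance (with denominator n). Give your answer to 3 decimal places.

3.942

Mean x̄ = (24.7 + 28.8 + 16.8 + 15.7 + 27.3 + 31.8 + 24.1)/7 = 24.1714
Deviations: 0.5286, 4.6286, -7.3714, -8.4714, 3.1286, 7.6286, -0.0714
Σ_{t=1}^{6}(x_t−x̄)(x_{t+1}−x̄) = 27.5920
γ_1 = 27.5920 / 7 = 3.942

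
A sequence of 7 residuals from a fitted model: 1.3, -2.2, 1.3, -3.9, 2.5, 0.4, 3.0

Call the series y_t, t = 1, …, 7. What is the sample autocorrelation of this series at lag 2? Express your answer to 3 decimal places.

Mean ȳ = (1.3 − 2.2 + 1.3 − 3.9 + 2.5 + 0.4 + 3.0)/7 = 0.3429
Deviations from mean: 0.9571, -2.5429, 0.9571, -4.2429, 2.1571, 0.0571, 2.6571
Numerator Σ_{t=1}^{5}(y_t−ȳ)(y_{t+2}−ȳ) = 19.2592
Denominator Σ(y_t−ȳ)² = 38.0171
r_2 = 19.2592 / 38.0171 = 0.507

0.507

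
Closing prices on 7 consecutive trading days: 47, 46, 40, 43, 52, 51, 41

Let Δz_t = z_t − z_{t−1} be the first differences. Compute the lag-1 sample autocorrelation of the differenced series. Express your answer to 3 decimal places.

0.090

First differences Δz: -1, -6, 3, 9, -1, -10
Mean of differences = -1.0000
Numerator Σ(Δz_t−Δz̄)(Δz_{t+1}−Δz̄) = 20.0000
Denominator Σ(Δz_t−Δz̄)² = 222.0000
r_1(Δz) = 20.0000 / 222.0000 = 0.090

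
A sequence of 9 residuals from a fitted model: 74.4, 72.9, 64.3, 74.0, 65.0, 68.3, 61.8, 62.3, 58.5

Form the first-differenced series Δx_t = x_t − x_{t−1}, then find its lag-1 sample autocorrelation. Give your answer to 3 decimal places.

-0.832

First differences Δx: -1.5, -8.6, 9.7, -9.0, 3.3, -6.5, 0.5, -3.8
Mean of differences = -1.9875
Numerator Σ(Δx_t−Δx̄)(Δx_{t+1}−Δx̄) = -239.1377
Denominator Σ(Δx_t−Δx̄)² = 287.5288
r_1(Δx) = -239.1377 / 287.5288 = -0.832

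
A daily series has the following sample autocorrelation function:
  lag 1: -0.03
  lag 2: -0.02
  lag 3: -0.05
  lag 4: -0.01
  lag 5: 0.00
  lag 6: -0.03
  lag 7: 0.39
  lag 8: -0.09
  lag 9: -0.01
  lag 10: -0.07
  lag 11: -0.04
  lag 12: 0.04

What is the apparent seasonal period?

The largest autocorrelation is r_7 = 0.39; the remaining lags stay at or below 0.04.
The dominant spike at lag 7 indicates a seasonal period of 7.

7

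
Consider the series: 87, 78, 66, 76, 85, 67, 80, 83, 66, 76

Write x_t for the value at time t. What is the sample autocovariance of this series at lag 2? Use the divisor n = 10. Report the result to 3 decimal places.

-26.772

Mean x̄ = (87 + 78 + 66 + 76 + 85 + 67 + 80 + 83 + 66 + 76)/10 = 76.4000
Σ_{t=1}^{8}(x_t−x̄)(x_{t+2}−x̄) = -267.7200
γ_2 = -267.7200 / 10 = -26.772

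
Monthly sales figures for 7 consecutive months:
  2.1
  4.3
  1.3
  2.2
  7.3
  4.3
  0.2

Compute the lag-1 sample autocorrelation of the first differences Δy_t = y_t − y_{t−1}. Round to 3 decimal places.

-0.119

First differences Δy: 2.2, -3.0, 0.9, 5.1, -3.0, -4.1
Mean of differences = -0.3167
Numerator Σ(Δy_t−Δȳ)(Δy_{t+1}−Δȳ) = -7.8103
Denominator Σ(Δy_t−Δȳ)² = 65.8683
r_1(Δy) = -7.8103 / 65.8683 = -0.119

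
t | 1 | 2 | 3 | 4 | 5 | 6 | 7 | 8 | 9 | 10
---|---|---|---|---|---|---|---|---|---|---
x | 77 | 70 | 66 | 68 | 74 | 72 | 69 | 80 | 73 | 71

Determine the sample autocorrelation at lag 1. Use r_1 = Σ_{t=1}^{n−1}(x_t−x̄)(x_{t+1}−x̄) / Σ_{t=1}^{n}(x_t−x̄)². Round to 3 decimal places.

0.006

Mean x̄ = (77 + 70 + 66 + 68 + 74 + 72 + 69 + 80 + 73 + 71)/10 = 72.0000
Numerator Σ_{t=1}^{9}(x_t−x̄)(x_{t+1}−x̄) = 1.0000
Denominator Σ(x_t−x̄)² = 160.0000
r_1 = 1.0000 / 160.0000 = 0.006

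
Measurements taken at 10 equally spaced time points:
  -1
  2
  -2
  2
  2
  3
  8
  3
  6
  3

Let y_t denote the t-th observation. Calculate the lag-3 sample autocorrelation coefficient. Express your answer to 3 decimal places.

0.009

Mean ȳ = (-1 + 2 − 2 + 2 + 2 + 3 + 8 + 3 + 6 + 3)/10 = 2.6000
Σ(y_t−ȳ)(y_{t+3}−ȳ) = (2.1600) + (0.3600) + (-1.8400) + (-3.2400) + (-0.2400) + (1.3600) + (2.1600) = 0.7200
Denominator Σ(y_t−ȳ)² = 76.4000
r_3 = 0.7200 / 76.4000 = 0.009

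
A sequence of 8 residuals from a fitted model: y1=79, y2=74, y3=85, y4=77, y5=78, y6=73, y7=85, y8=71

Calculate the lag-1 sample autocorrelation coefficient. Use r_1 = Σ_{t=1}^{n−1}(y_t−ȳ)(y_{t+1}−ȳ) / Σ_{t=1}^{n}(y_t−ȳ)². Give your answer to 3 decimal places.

-0.644

Mean ȳ = (79 + 74 + 85 + 77 + 78 + 73 + 85 + 71)/8 = 77.7500
Deviations from mean: 1.2500, -3.7500, 7.2500, -0.7500, 0.2500, -4.7500, 7.2500, -6.7500
Σ(y_t−ȳ)(y_{t+1}−ȳ) = (-4.6875) + (-27.1875) + (-5.4375) + (-0.1875) + (-1.1875) + (-34.4375) + (-48.9375) = -122.0625
Denominator Σ(y_t−ȳ)² = 189.5000
r_1 = -122.0625 / 189.5000 = -0.644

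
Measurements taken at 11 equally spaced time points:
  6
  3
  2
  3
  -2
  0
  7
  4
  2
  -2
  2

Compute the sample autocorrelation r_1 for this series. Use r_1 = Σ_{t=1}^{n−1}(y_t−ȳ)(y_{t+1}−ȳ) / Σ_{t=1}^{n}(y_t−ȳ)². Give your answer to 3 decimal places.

0.100

Mean ȳ = (6 + 3 + 2 + 3 − 2 + 0 + 7 + 4 + 2 − 2 + 2)/11 = 2.2727
Numerator Σ_{t=1}^{10}(y_t−ȳ)(y_{t+1}−ȳ) = 8.1983
Denominator Σ(y_t−ȳ)² = 82.1818
r_1 = 8.1983 / 82.1818 = 0.100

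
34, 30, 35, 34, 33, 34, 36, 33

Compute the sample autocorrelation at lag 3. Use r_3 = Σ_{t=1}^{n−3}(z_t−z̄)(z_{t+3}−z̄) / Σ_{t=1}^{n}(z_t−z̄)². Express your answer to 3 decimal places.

Mean z̄ = (34 + 30 + 35 + 34 + 33 + 34 + 36 + 33)/8 = 33.6250
Σ(z_t−z̄)(z_{t+3}−z̄) = (0.1406) + (2.2656) + (0.5156) + (0.8906) + (0.3906) = 4.2031
Denominator Σ(z_t−z̄)² = 21.8750
r_3 = 4.2031 / 21.8750 = 0.192

0.192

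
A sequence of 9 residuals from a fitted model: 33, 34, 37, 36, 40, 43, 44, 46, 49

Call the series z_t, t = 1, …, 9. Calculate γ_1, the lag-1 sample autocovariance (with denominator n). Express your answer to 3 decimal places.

17.995

Mean z̄ = (33 + 34 + 37 + 36 + 40 + 43 + 44 + 46 + 49)/9 = 40.2222
Σ_{t=1}^{8}(z_t−z̄)(z_{t+1}−z̄) = 161.9506
γ_1 = 161.9506 / 9 = 17.995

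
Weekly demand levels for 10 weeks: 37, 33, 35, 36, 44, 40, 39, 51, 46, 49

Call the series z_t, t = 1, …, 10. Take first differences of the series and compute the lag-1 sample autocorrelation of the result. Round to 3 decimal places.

First differences Δz: -4, 2, 1, 8, -4, -1, 12, -5, 3
Mean of differences = 1.3333
Numerator Σ(Δz_t−Δz̄)(Δz_{t+1}−Δz̄) = -132.1111
Denominator Σ(Δz_t−Δz̄)² = 264.0000
r_1(Δz) = -132.1111 / 264.0000 = -0.500

-0.500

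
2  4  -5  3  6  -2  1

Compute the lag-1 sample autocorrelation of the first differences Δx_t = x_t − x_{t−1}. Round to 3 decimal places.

-0.498

First differences Δx: 2, -9, 8, 3, -8, 3
Mean of differences = -0.1667
Numerator Σ(Δx_t−Δx̄)(Δx_{t+1}−Δx̄) = -115.0278
Denominator Σ(Δx_t−Δx̄)² = 230.8333
r_1(Δx) = -115.0278 / 230.8333 = -0.498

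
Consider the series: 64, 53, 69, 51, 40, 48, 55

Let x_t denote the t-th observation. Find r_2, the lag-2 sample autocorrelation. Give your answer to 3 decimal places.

Mean x̄ = (64 + 53 + 69 + 51 + 40 + 48 + 55)/7 = 54.2857
Deviations from mean: 9.7143, -1.2857, 14.7143, -3.2857, -14.2857, -6.2857, 0.7143
Numerator Σ_{t=1}^{5}(x_t−x̄)(x_{t+2}−x̄) = -52.5918
Denominator Σ(x_t−x̄)² = 567.4286
r_2 = -52.5918 / 567.4286 = -0.093

-0.093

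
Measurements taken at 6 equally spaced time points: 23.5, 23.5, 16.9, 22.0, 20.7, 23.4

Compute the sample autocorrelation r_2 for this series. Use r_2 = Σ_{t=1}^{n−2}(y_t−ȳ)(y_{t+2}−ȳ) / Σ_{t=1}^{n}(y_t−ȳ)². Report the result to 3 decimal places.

-0.088

Mean ȳ = (23.5 + 23.5 + 16.9 + 22.0 + 20.7 + 23.4)/6 = 21.6667
Deviations from mean: 1.8333, 1.8333, -4.7667, 0.3333, -0.9667, 1.7333
Σ(y_t−ȳ)(y_{t+2}−ȳ) = (-8.7389) + (0.6111) + (4.6078) + (0.5778) = -2.9422
Denominator Σ(y_t−ȳ)² = 33.4933
r_2 = -2.9422 / 33.4933 = -0.088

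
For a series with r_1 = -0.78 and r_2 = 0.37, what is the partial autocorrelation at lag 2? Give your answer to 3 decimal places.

φ_{22} = (r_2 − r_1²) / (1 − r_1²)
r_1² = (-0.78)² = 0.6084
Numerator = 0.37 − 0.6084 = -0.2384; denominator = 1 − 0.6084 = 0.3916
φ_{22} = -0.2384 / 0.3916 = -0.609

-0.609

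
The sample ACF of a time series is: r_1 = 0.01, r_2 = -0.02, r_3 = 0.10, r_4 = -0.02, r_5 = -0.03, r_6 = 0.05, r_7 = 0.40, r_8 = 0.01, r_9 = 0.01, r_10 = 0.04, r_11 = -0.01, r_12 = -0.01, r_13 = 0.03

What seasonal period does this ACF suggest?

7

The largest autocorrelation is r_7 = 0.40; the remaining lags stay at or below 0.10.
The dominant spike at lag 7 indicates a seasonal period of 7.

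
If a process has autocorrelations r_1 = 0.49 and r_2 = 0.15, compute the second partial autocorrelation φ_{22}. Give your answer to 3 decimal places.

φ_{22} = (r_2 − r_1²) / (1 − r_1²)
r_1² = (0.49)² = 0.2401
Numerator = 0.15 − 0.2401 = -0.0901; denominator = 1 − 0.2401 = 0.7599
φ_{22} = -0.0901 / 0.7599 = -0.119

-0.119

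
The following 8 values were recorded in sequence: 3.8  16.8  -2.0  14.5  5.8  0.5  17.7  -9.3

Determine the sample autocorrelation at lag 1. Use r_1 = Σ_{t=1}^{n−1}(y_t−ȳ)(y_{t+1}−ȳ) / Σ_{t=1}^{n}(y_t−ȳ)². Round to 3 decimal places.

Mean ȳ = (3.8 + 16.8 − 2.0 + 14.5 + 5.8 + 0.5 + 17.7 − 9.3)/8 = 5.9750
Σ(y_t−ȳ)(y_{t+1}−ȳ) = (-23.5444) + (-86.3294) + (-67.9869) + (-1.4919) + (0.9581) + (-64.1944) + (-179.0994) = -421.6881
Denominator Σ(y_t−ȳ)² = 658.9950
r_1 = -421.6881 / 658.9950 = -0.640

-0.640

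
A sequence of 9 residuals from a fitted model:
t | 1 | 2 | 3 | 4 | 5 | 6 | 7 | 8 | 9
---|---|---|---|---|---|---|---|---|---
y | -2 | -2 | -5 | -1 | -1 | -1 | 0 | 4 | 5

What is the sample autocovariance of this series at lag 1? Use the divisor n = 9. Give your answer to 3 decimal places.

Mean ȳ = (-2 − 2 − 5 − 1 − 1 − 1 + 0 + 4 + 5)/9 = -0.3333
Σ_{t=1}^{8}(y_t−ȳ)(y_{t+1}−ȳ) = 38.8889
γ_1 = 38.8889 / 9 = 4.321

4.321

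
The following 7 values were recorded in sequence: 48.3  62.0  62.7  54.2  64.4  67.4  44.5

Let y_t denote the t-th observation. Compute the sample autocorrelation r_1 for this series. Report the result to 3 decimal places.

-0.266

Mean ȳ = (48.3 + 62.0 + 62.7 + 54.2 + 64.4 + 67.4 + 44.5)/7 = 57.6429
Σ(y_t−ȳ)(y_{t+1}−ȳ) = (-40.7082) + (22.0347) + (-17.4110) + (-23.2639) + (65.9304) + (-128.2367) = -121.6547
Denominator Σ(y_t−ȳ)² = 457.2971
r_1 = -121.6547 / 457.2971 = -0.266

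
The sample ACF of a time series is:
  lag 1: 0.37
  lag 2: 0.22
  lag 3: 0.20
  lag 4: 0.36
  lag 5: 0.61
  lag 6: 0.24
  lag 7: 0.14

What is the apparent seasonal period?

5

The largest autocorrelation is r_5 = 0.61; the remaining lags stay at or below 0.37. The elevated value at lag 1 (0.37), dropping to 0.22 at lag 2, reflects decaying short-term dependence rather than seasonality.
The dominant spike at lag 5 indicates a seasonal period of 5.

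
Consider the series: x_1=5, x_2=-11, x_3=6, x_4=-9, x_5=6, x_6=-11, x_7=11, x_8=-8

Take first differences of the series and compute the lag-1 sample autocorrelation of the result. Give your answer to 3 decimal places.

First differences Δx: -16, 17, -15, 15, -17, 22, -19
Mean of differences = -1.8571
Numerator Σ(Δx_t−Δx̄)(Δx_{t+1}−Δx̄) = -1761.5918
Denominator Σ(Δx_t−Δx̄)² = 2104.8571
r_1(Δx) = -1761.5918 / 2104.8571 = -0.837

-0.837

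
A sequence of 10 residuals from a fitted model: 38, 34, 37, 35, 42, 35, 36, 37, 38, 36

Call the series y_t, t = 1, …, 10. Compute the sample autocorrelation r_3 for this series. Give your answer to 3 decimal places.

-0.354

Mean ȳ = (38 + 34 + 37 + 35 + 42 + 35 + 36 + 37 + 38 + 36)/10 = 36.8000
Σ(y_t−ȳ)(y_{t+3}−ȳ) = (-2.1600) + (-14.5600) + (-0.3600) + (1.4400) + (1.0400) + (-2.1600) + (0.6400) = -16.1200
Denominator Σ(y_t−ȳ)² = 45.6000
r_3 = -16.1200 / 45.6000 = -0.354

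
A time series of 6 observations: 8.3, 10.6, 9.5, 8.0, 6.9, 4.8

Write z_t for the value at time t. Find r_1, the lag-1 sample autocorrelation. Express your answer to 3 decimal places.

Mean z̄ = (8.3 + 10.6 + 9.5 + 8.0 + 6.9 + 4.8)/6 = 8.0167
Numerator Σ_{t=1}^{5}(z_t−z̄)(z_{t+1}−z̄) = 8.1497
Denominator Σ(z_t−z̄)² = 20.5483
r_1 = 8.1497 / 20.5483 = 0.397

0.397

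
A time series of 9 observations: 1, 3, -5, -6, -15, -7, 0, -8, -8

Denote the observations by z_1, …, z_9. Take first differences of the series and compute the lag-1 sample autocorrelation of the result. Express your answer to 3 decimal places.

-0.267

First differences Δz: 2, -8, -1, -9, 8, 7, -8, 0
Mean of differences = -1.1250
Numerator Σ(Δz_t−Δz̄)(Δz_{t+1}−Δz̄) = -84.6406
Denominator Σ(Δz_t−Δz̄)² = 316.8750
r_1(Δz) = -84.6406 / 316.8750 = -0.267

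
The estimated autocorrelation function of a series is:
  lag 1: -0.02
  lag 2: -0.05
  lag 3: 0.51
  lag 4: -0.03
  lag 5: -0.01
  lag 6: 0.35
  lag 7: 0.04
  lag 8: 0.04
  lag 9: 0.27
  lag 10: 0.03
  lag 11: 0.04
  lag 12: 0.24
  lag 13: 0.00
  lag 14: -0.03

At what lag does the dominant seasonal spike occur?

The largest autocorrelation is r_3 = 0.51, with weaker echoes at lags 6 (0.35), 9 (0.27) and 12 (0.24); the remaining lags stay at or below 0.04.
The dominant spike at lag 3 indicates a seasonal period of 3.

3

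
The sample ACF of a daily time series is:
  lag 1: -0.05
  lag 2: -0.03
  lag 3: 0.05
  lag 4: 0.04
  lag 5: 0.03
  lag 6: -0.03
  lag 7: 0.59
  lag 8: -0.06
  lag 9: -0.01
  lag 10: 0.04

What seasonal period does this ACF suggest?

The largest autocorrelation is r_7 = 0.59; the remaining lags stay at or below 0.05.
The dominant spike at lag 7 indicates a seasonal period of 7.

7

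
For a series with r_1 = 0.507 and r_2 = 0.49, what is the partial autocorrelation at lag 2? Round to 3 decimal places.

0.314

φ_{22} = (r_2 − r_1²) / (1 − r_1²)
r_1² = (0.507)² = 0.257049
Numerator = 0.49 − 0.2570 = 0.2330; denominator = 1 − 0.2570 = 0.7430
φ_{22} = 0.2330 / 0.7430 = 0.314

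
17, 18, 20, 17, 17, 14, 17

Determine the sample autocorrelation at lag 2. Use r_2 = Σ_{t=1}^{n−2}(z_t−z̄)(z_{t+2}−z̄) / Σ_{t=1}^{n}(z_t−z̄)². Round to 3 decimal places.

-0.025

Mean z̄ = (17 + 18 + 20 + 17 + 17 + 14 + 17)/7 = 17.1429
Numerator Σ_{t=1}^{5}(z_t−z̄)(z_{t+2}−z̄) = -0.4694
Denominator Σ(z_t−z̄)² = 18.8571
r_2 = -0.4694 / 18.8571 = -0.025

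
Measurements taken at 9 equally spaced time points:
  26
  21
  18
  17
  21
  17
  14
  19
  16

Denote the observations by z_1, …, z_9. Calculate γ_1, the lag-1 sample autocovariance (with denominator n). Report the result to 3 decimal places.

1.624

Mean z̄ = (26 + 21 + 18 + 17 + 21 + 17 + 14 + 19 + 16)/9 = 18.7778
Σ_{t=1}^{8}(z_t−z̄)(z_{t+1}−z̄) = 14.6173
γ_1 = 14.6173 / 9 = 1.624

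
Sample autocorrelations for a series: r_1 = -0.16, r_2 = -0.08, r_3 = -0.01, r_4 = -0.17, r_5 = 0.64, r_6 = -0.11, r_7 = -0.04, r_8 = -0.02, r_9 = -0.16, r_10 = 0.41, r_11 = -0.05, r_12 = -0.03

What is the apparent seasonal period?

5

The largest autocorrelation is r_5 = 0.64, with a weaker echo at lag 10 (0.41); the remaining lags stay at or below -0.01.
The dominant spike at lag 5 indicates a seasonal period of 5.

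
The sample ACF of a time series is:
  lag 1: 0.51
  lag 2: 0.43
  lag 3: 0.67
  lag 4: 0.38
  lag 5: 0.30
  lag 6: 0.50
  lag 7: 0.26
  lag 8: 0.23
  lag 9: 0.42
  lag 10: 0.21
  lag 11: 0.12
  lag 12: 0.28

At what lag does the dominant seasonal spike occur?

3

The largest autocorrelation is r_3 = 0.67; the remaining lags stay at or below 0.51. The elevated value at lag 1 (0.51), dropping to 0.43 at lag 2, reflects decaying short-term dependence rather than seasonality.
The dominant spike at lag 3 indicates a seasonal period of 3.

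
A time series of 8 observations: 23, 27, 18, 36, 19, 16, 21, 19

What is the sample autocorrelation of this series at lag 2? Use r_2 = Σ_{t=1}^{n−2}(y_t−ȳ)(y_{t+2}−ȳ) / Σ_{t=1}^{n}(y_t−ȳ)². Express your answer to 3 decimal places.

Mean ȳ = (23 + 27 + 18 + 36 + 19 + 16 + 21 + 19)/8 = 22.3750
Σ(y_t−ȳ)(y_{t+2}−ȳ) = (-2.7344) + (63.0156) + (14.7656) + (-86.8594) + (4.6406) + (21.5156) = 14.3438
Denominator Σ(y_t−ȳ)² = 291.8750
r_2 = 14.3438 / 291.8750 = 0.049

0.049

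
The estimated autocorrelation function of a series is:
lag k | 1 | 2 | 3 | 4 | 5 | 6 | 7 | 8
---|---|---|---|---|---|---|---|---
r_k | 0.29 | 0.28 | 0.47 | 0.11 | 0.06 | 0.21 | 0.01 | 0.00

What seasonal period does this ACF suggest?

The largest autocorrelation is r_3 = 0.47; the remaining lags stay at or below 0.29. The elevated value at lag 1 (0.29), dropping to 0.28 at lag 2, reflects decaying short-term dependence rather than seasonality.
The dominant spike at lag 3 indicates a seasonal period of 3.

3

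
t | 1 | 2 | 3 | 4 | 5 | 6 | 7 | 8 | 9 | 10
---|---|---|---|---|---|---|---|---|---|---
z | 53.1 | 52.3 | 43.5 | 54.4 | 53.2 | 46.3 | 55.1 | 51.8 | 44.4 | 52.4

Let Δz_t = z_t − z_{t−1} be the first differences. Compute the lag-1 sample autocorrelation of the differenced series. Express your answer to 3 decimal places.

-0.483

First differences Δz: -0.8, -8.8, 10.9, -1.2, -6.9, 8.8, -3.3, -7.4, 8.0
Mean of differences = -0.0778
Numerator Σ(Δz_t−Δz̄)(Δz_{t+1}−Δz̄) = -218.8405
Denominator Σ(Δz_t−Δz̄)² = 452.9756
r_1(Δz) = -218.8405 / 452.9756 = -0.483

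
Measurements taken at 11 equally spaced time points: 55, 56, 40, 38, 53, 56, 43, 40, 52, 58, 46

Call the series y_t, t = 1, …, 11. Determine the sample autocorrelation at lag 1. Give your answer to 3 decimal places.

Mean ȳ = (55 + 56 + 40 + 38 + 53 + 56 + 43 + 40 + 52 + 58 + 46)/11 = 48.8182
Numerator Σ_{t=1}^{10}(y_t−ȳ)(y_{t+1}−ȳ) = 46.0579
Denominator Σ(y_t−ȳ)² = 567.6364
r_1 = 46.0579 / 567.6364 = 0.081

0.081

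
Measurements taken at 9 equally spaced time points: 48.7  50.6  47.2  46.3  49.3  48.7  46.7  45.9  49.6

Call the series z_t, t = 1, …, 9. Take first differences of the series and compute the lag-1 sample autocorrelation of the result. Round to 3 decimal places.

-0.173

First differences Δz: 1.9, -3.4, -0.9, 3.0, -0.6, -2.0, -0.8, 3.7
Mean of differences = 0.1125
Numerator Σ(Δz_t−Δz̄)(Δz_{t+1}−Δz̄) = -7.5439
Denominator Σ(Δz_t−Δz̄)² = 43.5688
r_1(Δz) = -7.5439 / 43.5688 = -0.173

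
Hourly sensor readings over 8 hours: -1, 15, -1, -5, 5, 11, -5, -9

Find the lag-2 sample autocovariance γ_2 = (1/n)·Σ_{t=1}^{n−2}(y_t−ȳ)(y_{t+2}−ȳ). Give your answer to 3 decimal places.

-34.203

Mean ȳ = (-1 + 15 − 1 − 5 + 5 + 11 − 5 − 9)/8 = 1.2500
Σ_{t=1}^{6}(y_t−ȳ)(y_{t+2}−ȳ) = -273.6250
γ_2 = -273.6250 / 8 = -34.203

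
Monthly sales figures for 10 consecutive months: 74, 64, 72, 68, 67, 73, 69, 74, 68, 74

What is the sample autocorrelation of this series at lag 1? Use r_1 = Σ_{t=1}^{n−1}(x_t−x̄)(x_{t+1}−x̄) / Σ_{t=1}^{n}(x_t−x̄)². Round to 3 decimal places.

-0.566

Mean x̄ = (74 + 64 + 72 + 68 + 67 + 73 + 69 + 74 + 68 + 74)/10 = 70.3000
Numerator Σ_{t=1}^{9}(x_t−x̄)(x_{t+1}−x̄) = -64.5900
Denominator Σ(x_t−x̄)² = 114.1000
r_1 = -64.5900 / 114.1000 = -0.566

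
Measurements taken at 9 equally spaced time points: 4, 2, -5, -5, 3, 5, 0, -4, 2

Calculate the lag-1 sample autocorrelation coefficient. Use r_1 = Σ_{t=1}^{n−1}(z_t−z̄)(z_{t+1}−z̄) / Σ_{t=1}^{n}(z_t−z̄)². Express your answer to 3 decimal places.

0.128

Mean z̄ = (4 + 2 − 5 − 5 + 3 + 5 + 0 − 4 + 2)/9 = 0.2222
Numerator Σ_{t=1}^{8}(z_t−z̄)(z_{t+1}−z̄) = 15.8395
Denominator Σ(z_t−z̄)² = 123.5556
r_1 = 15.8395 / 123.5556 = 0.128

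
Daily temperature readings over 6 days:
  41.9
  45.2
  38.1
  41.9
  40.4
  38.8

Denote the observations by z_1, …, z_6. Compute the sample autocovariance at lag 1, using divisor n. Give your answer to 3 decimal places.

Mean z̄ = (41.9 + 45.2 + 38.1 + 41.9 + 40.4 + 38.8)/6 = 41.0500
Deviations: 0.8500, 4.1500, -2.9500, 0.8500, -0.6500, -2.2500
Σ_{t=1}^{5}(z_t−z̄)(z_{t+1}−z̄) = -10.3125
γ_1 = -10.3125 / 6 = -1.719

-1.719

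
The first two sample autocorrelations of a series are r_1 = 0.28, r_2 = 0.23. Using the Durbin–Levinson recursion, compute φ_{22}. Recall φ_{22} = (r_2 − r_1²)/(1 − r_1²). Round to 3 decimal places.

0.164

φ_{22} = (r_2 − r_1²) / (1 − r_1²)
r_1² = (0.28)² = 0.0784
Numerator = 0.23 − 0.0784 = 0.1516; denominator = 1 − 0.0784 = 0.9216
φ_{22} = 0.1516 / 0.9216 = 0.164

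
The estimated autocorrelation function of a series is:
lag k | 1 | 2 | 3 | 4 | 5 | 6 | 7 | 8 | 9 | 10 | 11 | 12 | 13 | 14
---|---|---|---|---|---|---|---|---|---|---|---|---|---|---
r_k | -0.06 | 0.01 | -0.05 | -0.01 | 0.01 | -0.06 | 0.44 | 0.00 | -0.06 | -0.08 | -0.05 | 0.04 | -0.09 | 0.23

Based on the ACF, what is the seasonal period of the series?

7

The largest autocorrelation is r_7 = 0.44, with a weaker echo at lag 14 (0.23); the remaining lags stay at or below 0.04.
The dominant spike at lag 7 indicates a seasonal period of 7.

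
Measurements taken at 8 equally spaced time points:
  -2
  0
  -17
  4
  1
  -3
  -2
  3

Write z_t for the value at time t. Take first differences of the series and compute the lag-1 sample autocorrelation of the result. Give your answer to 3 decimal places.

First differences Δz: 2, -17, 21, -3, -4, 1, 5
Mean of differences = 0.7143
Numerator Σ(Δz_t−Δz̄)(Δz_{t+1}−Δz̄) = -440.0816
Denominator Σ(Δz_t−Δz̄)² = 781.4286
r_1(Δz) = -440.0816 / 781.4286 = -0.563

-0.563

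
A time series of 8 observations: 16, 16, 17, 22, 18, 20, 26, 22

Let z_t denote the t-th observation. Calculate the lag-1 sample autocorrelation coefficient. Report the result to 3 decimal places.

Mean z̄ = (16 + 16 + 17 + 22 + 18 + 20 + 26 + 22)/8 = 19.6250
Deviations from mean: -3.6250, -3.6250, -2.6250, 2.3750, -1.6250, 0.3750, 6.3750, 2.3750
Σ(z_t−z̄)(z_{t+1}−z̄) = (13.1406) + (9.5156) + (-6.2344) + (-3.8594) + (-0.6094) + (2.3906) + (15.1406) = 29.4844
Denominator Σ(z_t−z̄)² = 87.8750
r_1 = 29.4844 / 87.8750 = 0.336

0.336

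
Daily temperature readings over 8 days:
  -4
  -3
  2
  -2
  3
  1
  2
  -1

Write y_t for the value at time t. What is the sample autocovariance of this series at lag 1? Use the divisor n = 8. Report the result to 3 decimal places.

Mean ȳ = (-4 − 3 + 2 − 2 + 3 + 1 + 2 − 1)/8 = -0.2500
Σ_{t=1}^{7}(y_t−ȳ)(y_{t+1}−ȳ) = -0.3125
γ_1 = -0.3125 / 8 = -0.039

-0.039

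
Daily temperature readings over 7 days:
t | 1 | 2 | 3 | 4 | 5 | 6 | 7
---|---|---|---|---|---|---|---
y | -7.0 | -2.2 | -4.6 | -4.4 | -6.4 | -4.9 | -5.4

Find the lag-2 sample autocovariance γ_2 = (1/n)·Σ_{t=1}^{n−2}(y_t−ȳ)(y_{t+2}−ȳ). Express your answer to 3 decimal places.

0.135

Mean ȳ = (-7.0 − 2.2 − 4.6 − 4.4 − 6.4 − 4.9 − 5.4)/7 = -4.9857
Σ_{t=1}^{5}(y_t−ȳ)(y_{t+2}−ȳ) = 0.9453
γ_2 = 0.9453 / 7 = 0.135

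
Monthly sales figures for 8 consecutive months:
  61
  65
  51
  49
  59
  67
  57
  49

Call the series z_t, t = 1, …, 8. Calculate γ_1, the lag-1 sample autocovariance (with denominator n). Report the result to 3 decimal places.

4.305

Mean z̄ = (61 + 65 + 51 + 49 + 59 + 67 + 57 + 49)/8 = 57.2500
Σ_{t=1}^{7}(z_t−z̄)(z_{t+1}−z̄) = 34.4375
γ_1 = 34.4375 / 8 = 4.305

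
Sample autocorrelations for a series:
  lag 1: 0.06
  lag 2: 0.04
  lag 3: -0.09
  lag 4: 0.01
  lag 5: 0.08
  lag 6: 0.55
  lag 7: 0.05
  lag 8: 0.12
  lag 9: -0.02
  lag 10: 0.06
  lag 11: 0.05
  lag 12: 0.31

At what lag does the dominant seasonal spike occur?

6

The largest autocorrelation is r_6 = 0.55, with a weaker echo at lag 12 (0.31); the remaining lags stay at or below 0.12.
The dominant spike at lag 6 indicates a seasonal period of 6.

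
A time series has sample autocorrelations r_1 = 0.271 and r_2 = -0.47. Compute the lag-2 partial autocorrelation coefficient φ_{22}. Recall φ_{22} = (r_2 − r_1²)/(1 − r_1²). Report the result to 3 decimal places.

φ_{22} = (r_2 − r_1²) / (1 − r_1²)
r_1² = (0.271)² = 0.073441
Numerator = -0.47 − 0.0734 = -0.5434; denominator = 1 − 0.0734 = 0.9266
φ_{22} = -0.5434 / 0.9266 = -0.587

-0.587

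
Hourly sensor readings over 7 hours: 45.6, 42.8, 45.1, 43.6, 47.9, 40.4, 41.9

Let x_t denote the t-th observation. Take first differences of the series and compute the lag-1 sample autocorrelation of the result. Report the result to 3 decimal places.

-0.685

First differences Δx: -2.8, 2.3, -1.5, 4.3, -7.5, 1.5
Mean of differences = -0.6167
Numerator Σ(Δx_t−Δx̄)(Δx_{t+1}−Δx̄) = -61.7003
Denominator Σ(Δx_t−Δx̄)² = 90.0883
r_1(Δx) = -61.7003 / 90.0883 = -0.685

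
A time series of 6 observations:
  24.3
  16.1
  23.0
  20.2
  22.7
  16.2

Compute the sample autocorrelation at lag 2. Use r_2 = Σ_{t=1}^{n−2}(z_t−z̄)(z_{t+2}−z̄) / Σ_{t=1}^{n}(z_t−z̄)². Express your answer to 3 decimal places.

0.280

Mean z̄ = (24.3 + 16.1 + 23.0 + 20.2 + 22.7 + 16.2)/6 = 20.4167
Σ(z_t−z̄)(z_{t+2}−z̄) = (10.0319) + (0.9353) + (5.8986) + (0.9136) = 17.7794
Denominator Σ(z_t−z̄)² = 63.4283
r_2 = 17.7794 / 63.4283 = 0.280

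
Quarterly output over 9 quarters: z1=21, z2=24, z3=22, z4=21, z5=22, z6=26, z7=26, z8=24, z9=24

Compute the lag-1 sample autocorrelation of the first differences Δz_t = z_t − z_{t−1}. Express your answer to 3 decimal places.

-0.034

First differences Δz: 3, -2, -1, 1, 4, 0, -2, 0
Mean of differences = 0.3750
Numerator Σ(Δz_t−Δz̄)(Δz_{t+1}−Δz̄) = -1.1406
Denominator Σ(Δz_t−Δz̄)² = 33.8750
r_1(Δz) = -1.1406 / 33.8750 = -0.034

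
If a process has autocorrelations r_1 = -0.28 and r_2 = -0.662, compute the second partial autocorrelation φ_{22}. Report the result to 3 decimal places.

-0.803

φ_{22} = (r_2 − r_1²) / (1 − r_1²)
r_1² = (-0.28)² = 0.0784
Numerator = -0.662 − 0.0784 = -0.7404; denominator = 1 − 0.0784 = 0.9216
φ_{22} = -0.7404 / 0.9216 = -0.803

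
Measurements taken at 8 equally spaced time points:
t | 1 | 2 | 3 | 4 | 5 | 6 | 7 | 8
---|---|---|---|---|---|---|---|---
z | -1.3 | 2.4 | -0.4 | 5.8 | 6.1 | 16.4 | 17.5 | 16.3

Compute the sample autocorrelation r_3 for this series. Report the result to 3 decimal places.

-0.180

Mean z̄ = (-1.3 + 2.4 − 0.4 + 5.8 + 6.1 + 16.4 + 17.5 + 16.3)/8 = 7.8500
Deviations from mean: -9.1500, -5.4500, -8.2500, -2.0500, -1.7500, 8.5500, 9.6500, 8.4500
Numerator Σ_{t=1}^{5}(z_t−z̄)(z_{t+3}−z̄) = -76.8125
Denominator Σ(z_t−z̄)² = 426.3800
r_3 = -76.8125 / 426.3800 = -0.180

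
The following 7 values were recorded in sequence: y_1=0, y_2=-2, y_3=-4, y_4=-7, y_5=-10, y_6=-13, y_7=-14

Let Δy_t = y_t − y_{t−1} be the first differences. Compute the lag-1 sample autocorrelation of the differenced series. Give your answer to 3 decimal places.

First differences Δy: -2, -2, -3, -3, -3, -1
Mean of differences = -2.3333
Numerator Σ(Δy_t−Δȳ)(Δy_{t+1}−Δȳ) = -0.1111
Denominator Σ(Δy_t−Δȳ)² = 3.3333
r_1(Δy) = -0.1111 / 3.3333 = -0.033

-0.033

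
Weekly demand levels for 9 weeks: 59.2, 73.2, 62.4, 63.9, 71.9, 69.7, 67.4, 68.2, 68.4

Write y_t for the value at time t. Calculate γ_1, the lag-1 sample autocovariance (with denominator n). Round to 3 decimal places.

-6.941

Mean ȳ = (59.2 + 73.2 + 62.4 + 63.9 + 71.9 + 69.7 + 67.4 + 68.2 + 68.4)/9 = 67.1444
Σ_{t=1}^{8}(y_t−ȳ)(y_{t+1}−ȳ) = -62.4731
γ_1 = -62.4731 / 9 = -6.941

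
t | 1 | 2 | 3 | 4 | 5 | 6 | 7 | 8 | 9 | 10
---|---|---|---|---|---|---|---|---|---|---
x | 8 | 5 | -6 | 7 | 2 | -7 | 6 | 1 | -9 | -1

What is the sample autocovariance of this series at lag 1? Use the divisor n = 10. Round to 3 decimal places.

-6.776

Mean x̄ = (8 + 5 − 6 + 7 + 2 − 7 + 6 + 1 − 9 − 1)/10 = 0.6000
Σ_{t=1}^{9}(x_t−x̄)(x_{t+1}−x̄) = -67.7600
γ_1 = -67.7600 / 10 = -6.776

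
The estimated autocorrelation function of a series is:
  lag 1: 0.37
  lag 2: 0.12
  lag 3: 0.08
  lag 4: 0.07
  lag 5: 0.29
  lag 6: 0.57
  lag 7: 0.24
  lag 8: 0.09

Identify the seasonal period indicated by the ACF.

6

The largest autocorrelation is r_6 = 0.57; the remaining lags stay at or below 0.37. The elevated value at lag 1 (0.37), dropping to 0.12 at lag 2, reflects decaying short-term dependence rather than seasonality.
The dominant spike at lag 6 indicates a seasonal period of 6.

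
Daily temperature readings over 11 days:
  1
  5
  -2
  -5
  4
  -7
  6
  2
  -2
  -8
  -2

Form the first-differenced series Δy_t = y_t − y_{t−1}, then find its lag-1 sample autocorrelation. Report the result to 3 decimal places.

-0.598

First differences Δy: 4, -7, -3, 9, -11, 13, -4, -4, -6, 6
Mean of differences = -0.3000
Numerator Σ(Δy_t−Δȳ)(Δy_{t+1}−Δȳ) = -327.9900
Denominator Σ(Δy_t−Δȳ)² = 548.1000
r_1(Δy) = -327.9900 / 548.1000 = -0.598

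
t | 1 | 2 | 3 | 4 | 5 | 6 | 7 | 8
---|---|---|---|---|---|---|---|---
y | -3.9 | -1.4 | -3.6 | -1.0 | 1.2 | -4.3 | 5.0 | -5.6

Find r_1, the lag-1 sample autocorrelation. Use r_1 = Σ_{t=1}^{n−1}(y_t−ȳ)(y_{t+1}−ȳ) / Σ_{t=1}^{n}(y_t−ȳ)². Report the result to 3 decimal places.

-0.612

Mean ȳ = (-3.9 − 1.4 − 3.6 − 1.0 + 1.2 − 4.3 + 5.0 − 5.6)/8 = -1.7000
Deviations from mean: -2.2000, 0.3000, -1.9000, 0.7000, 2.9000, -2.6000, 6.7000, -3.9000
Numerator Σ_{t=1}^{7}(y_t−ȳ)(y_{t+1}−ȳ) = -51.6200
Denominator Σ(y_t−ȳ)² = 84.3000
r_1 = -51.6200 / 84.3000 = -0.612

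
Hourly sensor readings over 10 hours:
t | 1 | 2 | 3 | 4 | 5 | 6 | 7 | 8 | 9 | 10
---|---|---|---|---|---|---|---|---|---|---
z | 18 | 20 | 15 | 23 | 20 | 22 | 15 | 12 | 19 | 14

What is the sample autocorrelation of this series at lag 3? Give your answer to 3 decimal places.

Mean z̄ = (18 + 20 + 15 + 23 + 20 + 22 + 15 + 12 + 19 + 14)/10 = 17.8000
Numerator Σ_{t=1}^{7}(z_t−z̄)(z_{t+3}−z̄) = -17.5200
Denominator Σ(z_t−z̄)² = 119.6000
r_3 = -17.5200 / 119.6000 = -0.146

-0.146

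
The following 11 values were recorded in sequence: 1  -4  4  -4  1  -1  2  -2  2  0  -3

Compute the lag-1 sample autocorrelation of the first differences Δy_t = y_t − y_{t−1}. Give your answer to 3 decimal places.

First differences Δy: -5, 8, -8, 5, -2, 3, -4, 4, -2, -3
Mean of differences = -0.4000
Numerator Σ(Δy_t−Δȳ)(Δy_{t+1}−Δȳ) = -188.5600
Denominator Σ(Δy_t−Δȳ)² = 234.4000
r_1(Δy) = -188.5600 / 234.4000 = -0.804

-0.804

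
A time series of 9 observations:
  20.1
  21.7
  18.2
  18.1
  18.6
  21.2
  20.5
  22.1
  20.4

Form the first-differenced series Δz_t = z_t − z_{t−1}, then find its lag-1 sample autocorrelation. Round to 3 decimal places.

First differences Δz: 1.6, -3.5, -0.1, 0.5, 2.6, -0.7, 1.6, -1.7
Mean of differences = 0.0375
Numerator Σ(Δz_t−Δz̄)(Δz_{t+1}−Δz̄) = -9.6764
Denominator Σ(Δz_t−Δz̄)² = 27.7588
r_1(Δz) = -9.6764 / 27.7588 = -0.349

-0.349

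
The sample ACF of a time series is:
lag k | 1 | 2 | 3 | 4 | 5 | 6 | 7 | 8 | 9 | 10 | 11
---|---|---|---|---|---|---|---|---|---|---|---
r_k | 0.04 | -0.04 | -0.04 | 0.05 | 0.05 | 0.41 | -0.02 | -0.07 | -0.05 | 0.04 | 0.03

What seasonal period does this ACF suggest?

6

The largest autocorrelation is r_6 = 0.41; the remaining lags stay at or below 0.05.
The dominant spike at lag 6 indicates a seasonal period of 6.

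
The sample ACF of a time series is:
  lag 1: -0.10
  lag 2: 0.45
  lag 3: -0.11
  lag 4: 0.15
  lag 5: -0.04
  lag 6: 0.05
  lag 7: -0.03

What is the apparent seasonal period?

2

The largest autocorrelation is r_2 = 0.45, with a weaker echo at lag 4 (0.15); the remaining lags stay at or below 0.05.
The dominant spike at lag 2 indicates a seasonal period of 2.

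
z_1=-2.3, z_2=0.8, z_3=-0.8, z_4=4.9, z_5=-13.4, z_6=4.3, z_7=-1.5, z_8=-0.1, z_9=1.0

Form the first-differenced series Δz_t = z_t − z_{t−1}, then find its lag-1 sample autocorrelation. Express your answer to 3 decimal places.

First differences Δz: 3.1, -1.6, 5.7, -18.3, 17.7, -5.8, 1.4, 1.1
Mean of differences = 0.4125
Numerator Σ(Δz_t−Δz̄)(Δz_{t+1}−Δz̄) = -551.3389
Denominator Σ(Δz_t−Δz̄)² = 728.2888
r_1(Δz) = -551.3389 / 728.2888 = -0.757

-0.757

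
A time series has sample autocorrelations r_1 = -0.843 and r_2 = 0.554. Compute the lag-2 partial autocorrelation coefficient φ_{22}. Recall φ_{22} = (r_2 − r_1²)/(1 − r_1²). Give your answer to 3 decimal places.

φ_{22} = (r_2 − r_1²) / (1 − r_1²)
r_1² = (-0.843)² = 0.710649
Numerator = 0.554 − 0.7106 = -0.1566; denominator = 1 − 0.7106 = 0.2894
φ_{22} = -0.1566 / 0.2894 = -0.541

-0.541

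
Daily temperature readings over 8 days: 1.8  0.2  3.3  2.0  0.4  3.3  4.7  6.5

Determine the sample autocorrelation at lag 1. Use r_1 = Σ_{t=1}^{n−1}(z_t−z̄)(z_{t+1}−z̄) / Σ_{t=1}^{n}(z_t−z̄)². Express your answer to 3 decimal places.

0.298

Mean z̄ = (1.8 + 0.2 + 3.3 + 2.0 + 0.4 + 3.3 + 4.7 + 6.5)/8 = 2.7750
Σ(z_t−z̄)(z_{t+1}−z̄) = (2.5106) + (-1.3519) + (-0.4069) + (1.8406) + (-1.2469) + (1.0106) + (7.1706) = 9.5269
Denominator Σ(z_t−z̄)² = 31.9550
r_1 = 9.5269 / 31.9550 = 0.298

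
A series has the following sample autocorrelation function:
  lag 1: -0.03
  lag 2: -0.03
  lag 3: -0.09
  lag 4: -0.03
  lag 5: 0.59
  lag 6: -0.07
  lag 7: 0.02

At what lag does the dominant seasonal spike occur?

The largest autocorrelation is r_5 = 0.59; the remaining lags stay at or below 0.02.
The dominant spike at lag 5 indicates a seasonal period of 5.

5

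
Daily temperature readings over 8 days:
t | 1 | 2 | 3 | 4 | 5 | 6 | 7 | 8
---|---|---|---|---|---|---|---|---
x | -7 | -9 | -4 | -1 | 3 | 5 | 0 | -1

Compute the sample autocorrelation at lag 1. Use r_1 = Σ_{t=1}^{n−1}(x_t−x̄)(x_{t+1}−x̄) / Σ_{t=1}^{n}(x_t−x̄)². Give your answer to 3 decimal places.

0.644

Mean x̄ = (-7 − 9 − 4 − 1 + 3 + 5 + 0 − 1)/8 = -1.7500
Numerator Σ_{t=1}^{7}(x_t−x̄)(x_{t+1}−x̄) = 101.4375
Denominator Σ(x_t−x̄)² = 157.5000
r_1 = 101.4375 / 157.5000 = 0.644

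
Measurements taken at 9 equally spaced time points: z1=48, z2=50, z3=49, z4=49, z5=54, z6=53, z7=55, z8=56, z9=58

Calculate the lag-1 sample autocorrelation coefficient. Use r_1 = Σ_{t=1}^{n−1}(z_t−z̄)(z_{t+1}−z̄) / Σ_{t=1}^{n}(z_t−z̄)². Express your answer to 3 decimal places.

0.557

Mean z̄ = (48 + 50 + 49 + 49 + 54 + 53 + 55 + 56 + 58)/9 = 52.4444
Numerator Σ_{t=1}^{8}(z_t−z̄)(z_{t+1}−z̄) = 56.9136
Denominator Σ(z_t−z̄)² = 102.2222
r_1 = 56.9136 / 102.2222 = 0.557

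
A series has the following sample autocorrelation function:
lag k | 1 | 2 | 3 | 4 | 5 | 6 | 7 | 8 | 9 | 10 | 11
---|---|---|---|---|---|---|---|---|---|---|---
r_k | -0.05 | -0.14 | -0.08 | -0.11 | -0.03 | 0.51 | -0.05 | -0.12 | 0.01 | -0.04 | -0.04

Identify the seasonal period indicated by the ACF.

The largest autocorrelation is r_6 = 0.51; the remaining lags stay at or below 0.01.
The dominant spike at lag 6 indicates a seasonal period of 6.

6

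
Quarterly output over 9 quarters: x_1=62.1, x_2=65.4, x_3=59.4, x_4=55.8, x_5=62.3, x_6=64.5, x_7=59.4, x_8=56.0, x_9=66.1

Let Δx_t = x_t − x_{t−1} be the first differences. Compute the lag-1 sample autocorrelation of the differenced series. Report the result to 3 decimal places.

-0.127

First differences Δx: 3.3, -6.0, -3.6, 6.5, 2.2, -5.1, -3.4, 10.1
Mean of differences = 0.5000
Numerator Σ(Δx_t−Δx̄)(Δx_{t+1}−Δx̄) = -31.0700
Denominator Σ(Δx_t−Δx̄)² = 244.5200
r_1(Δx) = -31.0700 / 244.5200 = -0.127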